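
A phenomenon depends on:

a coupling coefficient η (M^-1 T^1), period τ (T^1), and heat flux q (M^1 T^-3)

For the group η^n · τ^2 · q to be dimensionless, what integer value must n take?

Balance the M exponent: (-1)·n from η, plus 2·(0) + (1) = 1 from the rest, must sum to zero.
−n + 1 = 0, so n = 1.

1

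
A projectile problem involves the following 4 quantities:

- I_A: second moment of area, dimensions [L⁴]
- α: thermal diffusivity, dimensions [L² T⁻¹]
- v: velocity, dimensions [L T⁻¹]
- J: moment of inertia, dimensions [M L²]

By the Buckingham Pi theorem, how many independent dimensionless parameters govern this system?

There are 4 variables and 3 base dimensions (M, L, T).
The dimension matrix has rank 3.
Independent dimensionless groups: 4 − 3 = 1.

1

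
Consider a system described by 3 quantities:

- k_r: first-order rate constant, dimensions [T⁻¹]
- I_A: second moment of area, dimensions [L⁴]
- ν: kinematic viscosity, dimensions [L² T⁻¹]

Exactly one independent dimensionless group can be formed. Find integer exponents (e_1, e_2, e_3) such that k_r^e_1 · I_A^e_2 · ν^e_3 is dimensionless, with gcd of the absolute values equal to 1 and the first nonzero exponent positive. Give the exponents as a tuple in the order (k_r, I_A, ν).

(2, 1, -2)

L: e_1·(0) + e_2·(4) + e_3·(2) = 0
T: e_1·(-1) + e_2·(0) + e_3·(-1) = 0
Solving this homogeneous linear system for the smallest-integer solution (first nonzero entry positive) gives (2, 1, -2).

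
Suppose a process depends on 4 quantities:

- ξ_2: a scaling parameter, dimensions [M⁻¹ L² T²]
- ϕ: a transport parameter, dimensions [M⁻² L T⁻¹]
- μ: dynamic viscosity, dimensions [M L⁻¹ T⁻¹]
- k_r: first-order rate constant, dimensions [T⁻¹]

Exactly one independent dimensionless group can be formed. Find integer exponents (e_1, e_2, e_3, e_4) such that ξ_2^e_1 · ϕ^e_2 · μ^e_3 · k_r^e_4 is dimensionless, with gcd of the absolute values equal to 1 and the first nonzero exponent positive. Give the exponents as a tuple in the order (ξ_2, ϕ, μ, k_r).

M: e_1·(-1) + e_2·(-2) + e_3·(1) + e_4·(0) = 0
L: e_1·(2) + e_2·(1) + e_3·(-1) + e_4·(0) = 0
T: e_1·(2) + e_2·(-1) + e_3·(-1) + e_4·(-1) = 0
Solving this homogeneous linear system for the smallest-integer solution (first nonzero entry positive) gives (1, 1, 3, -2).

(1, 1, 3, -2)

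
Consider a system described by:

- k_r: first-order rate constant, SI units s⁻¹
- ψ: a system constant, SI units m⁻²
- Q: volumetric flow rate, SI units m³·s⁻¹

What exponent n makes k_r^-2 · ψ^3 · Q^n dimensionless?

Balance the L exponent: (3)·n from Q, plus −2·(0) + 3·(-2) = -6 from the rest, must sum to zero.
3n − 6 = 0, so n = 2.

2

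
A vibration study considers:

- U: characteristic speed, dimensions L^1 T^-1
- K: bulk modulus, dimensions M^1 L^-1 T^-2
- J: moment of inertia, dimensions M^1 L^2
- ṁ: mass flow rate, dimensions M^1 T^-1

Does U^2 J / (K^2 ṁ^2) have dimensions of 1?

no

Sum the exponent of each base dimension across the product:
  M: 2·[U]_M − 2·[K]_M + [J]_M − 2·[ṁ]_M = 2·(0) − 2·(1) + (1) − 2·(1) = -3
  L: 2·[U]_L − 2·[K]_L + [J]_L − 2·[ṁ]_L = 2·(1) − 2·(-1) + (2) − 2·(0) = 6
  T: 2·[U]_T − 2·[K]_T + [J]_T − 2·[ṁ]_T = 2·(-1) − 2·(-2) + (0) − 2·(-1) = 4
Net dimensions [M⁻³ L⁶ T⁴] ≠ [1] — not dimensionless.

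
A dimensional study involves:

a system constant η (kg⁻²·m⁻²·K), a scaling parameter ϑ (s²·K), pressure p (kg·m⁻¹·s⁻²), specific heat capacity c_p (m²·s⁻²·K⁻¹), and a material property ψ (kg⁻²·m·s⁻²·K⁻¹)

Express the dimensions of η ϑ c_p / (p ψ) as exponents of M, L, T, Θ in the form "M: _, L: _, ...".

M: -1, L: 0, T: 4, Θ: 2

Collect each base-dimension exponent across the product:
  M: (-2) + (0) − (1) + (0) − (-2) = -1
  L: (-2) + (0) − (-1) + (2) − (1) = 0
  T: (0) + (2) − (-2) + (-2) − (-2) = 4
  Θ: (1) + (1) − (0) + (-1) − (-1) = 2
So the dimensions are [M⁻¹ T⁴ Θ²].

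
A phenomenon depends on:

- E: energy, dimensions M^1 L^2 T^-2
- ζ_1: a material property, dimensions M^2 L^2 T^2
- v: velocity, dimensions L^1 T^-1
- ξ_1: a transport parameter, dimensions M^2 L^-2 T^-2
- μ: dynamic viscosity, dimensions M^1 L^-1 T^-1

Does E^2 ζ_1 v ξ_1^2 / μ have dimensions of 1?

Sum the exponent of each base dimension across the product:
  M: 2·[E]_M + [ζ_1]_M + [v]_M + 2·[ξ_1]_M − [μ]_M = 2·(1) + (2) + (0) + 2·(2) − (1) = 7
  L: 2·[E]_L + [ζ_1]_L + [v]_L + 2·[ξ_1]_L − [μ]_L = 2·(2) + (2) + (1) + 2·(-2) − (-1) = 4
  T: 2·[E]_T + [ζ_1]_T + [v]_T + 2·[ξ_1]_T − [μ]_T = 2·(-2) + (2) + (-1) + 2·(-2) − (-1) = -6
Net dimensions [M⁷ L⁴ T⁻⁶] ≠ [1] — not dimensionless.

no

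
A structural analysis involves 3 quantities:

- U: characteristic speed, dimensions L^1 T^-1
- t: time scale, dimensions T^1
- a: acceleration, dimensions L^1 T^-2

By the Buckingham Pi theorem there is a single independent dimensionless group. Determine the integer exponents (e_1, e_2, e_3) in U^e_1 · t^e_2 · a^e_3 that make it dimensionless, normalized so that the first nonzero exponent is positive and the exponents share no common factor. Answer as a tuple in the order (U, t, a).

L: e_1·(1) + e_2·(0) + e_3·(1) = 0
T: e_1·(-1) + e_2·(1) + e_3·(-2) = 0
Solving this homogeneous linear system for the smallest-integer solution (first nonzero entry positive) gives (1, -1, -1).

(1, -1, -1)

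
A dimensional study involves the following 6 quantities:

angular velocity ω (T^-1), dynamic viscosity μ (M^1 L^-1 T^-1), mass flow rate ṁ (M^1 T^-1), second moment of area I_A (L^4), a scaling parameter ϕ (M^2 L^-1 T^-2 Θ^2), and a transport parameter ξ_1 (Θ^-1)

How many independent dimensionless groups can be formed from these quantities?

There are 6 variables and 4 base dimensions (M, L, T, Θ).
The dimension matrix has rank 4.
Independent dimensionless groups: 6 − 4 = 2.

2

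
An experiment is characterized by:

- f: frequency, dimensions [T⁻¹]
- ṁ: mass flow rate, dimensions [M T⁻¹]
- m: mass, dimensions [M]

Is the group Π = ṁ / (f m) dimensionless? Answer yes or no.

Sum the exponent of each base dimension across the product:
  M: −[f]_M + [ṁ]_M − [m]_M = −(0) + (1) − (1) = 0
  L: −[f]_L + [ṁ]_L − [m]_L = −(0) + (0) − (0) = 0
  T: −[f]_T + [ṁ]_T − [m]_T = −(-1) + (-1) − (0) = 0
  Θ: −[f]_Θ + [ṁ]_Θ − [m]_Θ = −(0) + (0) − (0) = 0
  N: −[f]_N + [ṁ]_N − [m]_N = −(0) + (0) − (0) = 0
All base exponents vanish — dimensionless.

yes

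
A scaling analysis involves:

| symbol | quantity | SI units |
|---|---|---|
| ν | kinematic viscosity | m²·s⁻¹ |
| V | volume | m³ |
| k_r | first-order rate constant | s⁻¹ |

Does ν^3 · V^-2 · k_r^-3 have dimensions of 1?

yes

Sum the exponent of each base dimension across the product:
  M: 3·[ν]_M − 2·[V]_M − 3·[k_r]_M = 3·(0) − 2·(0) − 3·(0) = 0
  L: 3·[ν]_L − 2·[V]_L − 3·[k_r]_L = 3·(2) − 2·(3) − 3·(0) = 0
  T: 3·[ν]_T − 2·[V]_T − 3·[k_r]_T = 3·(-1) − 2·(0) − 3·(-1) = 0
All base exponents vanish — dimensionless.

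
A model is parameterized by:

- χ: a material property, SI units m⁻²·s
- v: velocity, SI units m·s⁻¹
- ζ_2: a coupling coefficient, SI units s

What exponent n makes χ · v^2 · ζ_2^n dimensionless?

1

Balance the T exponent: (1)·n from ζ_2, plus (1) + 2·(-1) = -1 from the rest, must sum to zero.
n − 1 = 0, so n = 1.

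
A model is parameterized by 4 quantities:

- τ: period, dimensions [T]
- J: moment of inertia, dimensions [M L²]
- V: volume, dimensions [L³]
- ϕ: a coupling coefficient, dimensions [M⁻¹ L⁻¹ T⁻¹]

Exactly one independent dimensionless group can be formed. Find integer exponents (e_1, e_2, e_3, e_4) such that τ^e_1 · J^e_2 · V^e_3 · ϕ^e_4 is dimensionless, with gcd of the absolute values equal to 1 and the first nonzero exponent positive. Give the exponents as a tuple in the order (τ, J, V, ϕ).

(3, 3, -1, 3)

M: e_1·(0) + e_2·(1) + e_3·(0) + e_4·(-1) = 0
L: e_1·(0) + e_2·(2) + e_3·(3) + e_4·(-1) = 0
T: e_1·(1) + e_2·(0) + e_3·(0) + e_4·(-1) = 0
Solving this homogeneous linear system for the smallest-integer solution (first nonzero entry positive) gives (3, 3, -1, 3).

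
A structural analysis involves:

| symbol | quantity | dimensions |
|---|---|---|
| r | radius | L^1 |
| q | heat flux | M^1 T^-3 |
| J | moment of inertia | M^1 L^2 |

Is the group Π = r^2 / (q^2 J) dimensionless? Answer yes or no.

no

Sum the exponent of each base dimension across the product:
  M: 2·[r]_M − 2·[q]_M − [J]_M = 2·(0) − 2·(1) − (1) = -3
  L: 2·[r]_L − 2·[q]_L − [J]_L = 2·(1) − 2·(0) − (2) = 0
  T: 2·[r]_T − 2·[q]_T − [J]_T = 2·(0) − 2·(-3) − (0) = 6
Net dimensions [M⁻³ T⁶] ≠ [1] — not dimensionless.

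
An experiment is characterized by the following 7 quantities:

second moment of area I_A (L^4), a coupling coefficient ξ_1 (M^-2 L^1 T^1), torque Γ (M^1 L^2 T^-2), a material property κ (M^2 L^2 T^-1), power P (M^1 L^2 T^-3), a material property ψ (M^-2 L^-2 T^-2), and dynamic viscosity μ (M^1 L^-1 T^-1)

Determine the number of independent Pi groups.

4

There are 7 variables and 3 base dimensions (M, L, T).
The dimension matrix has rank 3.
Independent dimensionless groups: 7 − 3 = 4.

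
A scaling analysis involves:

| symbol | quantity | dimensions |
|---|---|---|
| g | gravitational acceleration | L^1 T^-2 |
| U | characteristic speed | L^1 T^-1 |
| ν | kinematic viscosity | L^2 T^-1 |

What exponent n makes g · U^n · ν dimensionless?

-3

Balance the L exponent: (1)·n from U, plus (1) + (2) = 3 from the rest, must sum to zero.
n + 3 = 0, so n = -3.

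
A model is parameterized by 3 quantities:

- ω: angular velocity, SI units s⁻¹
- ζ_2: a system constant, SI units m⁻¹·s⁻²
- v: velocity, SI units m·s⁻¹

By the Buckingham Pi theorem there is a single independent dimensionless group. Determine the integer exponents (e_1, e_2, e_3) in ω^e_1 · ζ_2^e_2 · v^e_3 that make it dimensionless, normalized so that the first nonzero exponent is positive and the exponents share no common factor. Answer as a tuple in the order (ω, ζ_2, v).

(3, -1, -1)

L: e_1·(0) + e_2·(-1) + e_3·(1) = 0
T: e_1·(-1) + e_2·(-2) + e_3·(-1) = 0
Solving this homogeneous linear system for the smallest-integer solution (first nonzero entry positive) gives (3, -1, -1).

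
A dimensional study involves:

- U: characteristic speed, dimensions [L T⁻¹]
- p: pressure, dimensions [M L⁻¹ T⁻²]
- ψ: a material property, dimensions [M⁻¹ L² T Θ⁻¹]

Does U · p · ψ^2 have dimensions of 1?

Sum the exponent of each base dimension across the product:
  M: [U]_M + [p]_M + 2·[ψ]_M = (0) + (1) + 2·(-1) = -1
  L: [U]_L + [p]_L + 2·[ψ]_L = (1) + (-1) + 2·(2) = 4
  T: [U]_T + [p]_T + 2·[ψ]_T = (-1) + (-2) + 2·(1) = -1
  Θ: [U]_Θ + [p]_Θ + 2·[ψ]_Θ = (0) + (0) + 2·(-1) = -2
Net dimensions [M⁻¹ L⁴ T⁻¹ Θ⁻²] ≠ [1] — not dimensionless.

no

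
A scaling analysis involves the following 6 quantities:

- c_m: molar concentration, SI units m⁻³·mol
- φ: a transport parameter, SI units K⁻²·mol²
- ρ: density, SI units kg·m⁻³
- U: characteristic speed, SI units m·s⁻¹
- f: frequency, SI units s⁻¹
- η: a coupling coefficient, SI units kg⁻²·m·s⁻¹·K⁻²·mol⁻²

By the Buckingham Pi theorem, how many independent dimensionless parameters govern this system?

There are 6 variables and 5 base dimensions (M, L, T, Θ, N).
The dimension matrix has rank 5.
Independent dimensionless groups: 6 − 5 = 1.

1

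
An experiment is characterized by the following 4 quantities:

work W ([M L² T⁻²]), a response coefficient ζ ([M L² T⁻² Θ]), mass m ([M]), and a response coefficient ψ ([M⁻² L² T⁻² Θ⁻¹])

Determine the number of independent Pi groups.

There are 4 variables and 4 base dimensions (M, L, T, Θ).
The dimension matrix has rank 3 (less than 4: the dimension vectors are linearly dependent).
Independent dimensionless groups: 4 − 3 = 1.

1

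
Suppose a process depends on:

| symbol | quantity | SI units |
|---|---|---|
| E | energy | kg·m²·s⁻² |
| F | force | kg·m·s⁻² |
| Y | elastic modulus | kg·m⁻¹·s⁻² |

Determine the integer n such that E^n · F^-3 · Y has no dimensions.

2

Balance the M exponent: (1)·n from E, plus −3·(1) + (1) = -2 from the rest, must sum to zero.
n − 2 = 0, so n = 2.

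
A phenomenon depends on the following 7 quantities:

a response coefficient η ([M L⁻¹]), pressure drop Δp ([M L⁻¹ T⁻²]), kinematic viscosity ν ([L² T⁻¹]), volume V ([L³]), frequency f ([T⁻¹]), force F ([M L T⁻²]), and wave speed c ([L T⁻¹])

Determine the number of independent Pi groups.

There are 7 variables and 3 base dimensions (M, L, T).
The dimension matrix has rank 3.
Independent dimensionless groups: 7 − 3 = 4.

4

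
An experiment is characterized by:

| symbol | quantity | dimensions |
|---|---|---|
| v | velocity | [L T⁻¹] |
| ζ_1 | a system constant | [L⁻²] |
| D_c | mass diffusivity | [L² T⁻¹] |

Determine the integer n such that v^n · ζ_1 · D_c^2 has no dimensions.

Balance the L exponent: (1)·n from v, plus (-2) + 2·(2) = 2 from the rest, must sum to zero.
n + 2 = 0, so n = -2.

-2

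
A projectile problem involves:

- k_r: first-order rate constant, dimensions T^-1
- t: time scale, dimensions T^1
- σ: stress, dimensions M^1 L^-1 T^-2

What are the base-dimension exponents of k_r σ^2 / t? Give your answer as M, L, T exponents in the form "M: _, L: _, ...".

Collect each base-dimension exponent across the product:
  M: (0) − (0) + 2·(1) = 2
  L: (0) − (0) + 2·(-1) = -2
  T: (-1) − (1) + 2·(-2) = -6
So the dimensions are [M² L⁻² T⁻⁶].

M: 2, L: -2, T: -6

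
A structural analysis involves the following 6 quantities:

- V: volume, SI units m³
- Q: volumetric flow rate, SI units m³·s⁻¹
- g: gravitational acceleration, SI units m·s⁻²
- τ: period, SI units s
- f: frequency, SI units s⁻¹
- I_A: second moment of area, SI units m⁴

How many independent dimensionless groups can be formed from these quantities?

4

There are 6 variables and 2 base dimensions (L, T).
The dimension matrix has rank 2.
Independent dimensionless groups: 6 − 2 = 4.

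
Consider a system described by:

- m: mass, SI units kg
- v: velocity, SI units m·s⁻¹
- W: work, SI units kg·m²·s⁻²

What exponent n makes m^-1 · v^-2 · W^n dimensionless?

Balance the M exponent: (1)·n from W, plus −(1) − 2·(0) = -1 from the rest, must sum to zero.
n − 1 = 0, so n = 1.

1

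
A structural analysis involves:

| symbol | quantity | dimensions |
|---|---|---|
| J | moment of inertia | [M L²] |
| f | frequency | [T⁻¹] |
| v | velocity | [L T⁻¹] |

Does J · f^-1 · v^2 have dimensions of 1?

Sum the exponent of each base dimension across the product:
  M: [J]_M − [f]_M + 2·[v]_M = (1) − (0) + 2·(0) = 1
  L: [J]_L − [f]_L + 2·[v]_L = (2) − (0) + 2·(1) = 4
  T: [J]_T − [f]_T + 2·[v]_T = (0) − (-1) + 2·(-1) = -1
Net dimensions [M L⁴ T⁻¹] ≠ [1] — not dimensionless.

no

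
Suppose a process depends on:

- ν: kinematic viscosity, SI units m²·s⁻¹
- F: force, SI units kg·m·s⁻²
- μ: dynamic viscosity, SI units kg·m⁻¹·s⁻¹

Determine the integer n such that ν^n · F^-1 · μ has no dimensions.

Balance the L exponent: (2)·n from ν, plus −(1) + (-1) = -2 from the rest, must sum to zero.
2n − 2 = 0, so n = 1.

1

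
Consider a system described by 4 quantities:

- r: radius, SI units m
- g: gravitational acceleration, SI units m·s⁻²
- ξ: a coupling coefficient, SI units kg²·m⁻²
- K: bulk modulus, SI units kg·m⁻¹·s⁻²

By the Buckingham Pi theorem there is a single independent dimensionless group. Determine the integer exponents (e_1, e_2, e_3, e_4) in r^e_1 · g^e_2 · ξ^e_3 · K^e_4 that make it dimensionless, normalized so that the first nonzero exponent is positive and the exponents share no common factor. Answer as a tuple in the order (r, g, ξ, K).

M: e_1·(0) + e_2·(0) + e_3·(2) + e_4·(1) = 0
L: e_1·(1) + e_2·(1) + e_3·(-2) + e_4·(-1) = 0
T: e_1·(0) + e_2·(-2) + e_3·(0) + e_4·(-2) = 0
Solving this homogeneous linear system for the smallest-integer solution (first nonzero entry positive) gives (2, -2, -1, 2).

(2, -2, -1, 2)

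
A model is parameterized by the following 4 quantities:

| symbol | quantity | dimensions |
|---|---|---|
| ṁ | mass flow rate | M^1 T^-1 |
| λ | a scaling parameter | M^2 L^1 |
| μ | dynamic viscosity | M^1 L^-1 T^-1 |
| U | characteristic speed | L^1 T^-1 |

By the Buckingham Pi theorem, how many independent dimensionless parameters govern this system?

There are 4 variables and 3 base dimensions (M, L, T).
The dimension matrix has rank 3.
Independent dimensionless groups: 4 − 3 = 1.

1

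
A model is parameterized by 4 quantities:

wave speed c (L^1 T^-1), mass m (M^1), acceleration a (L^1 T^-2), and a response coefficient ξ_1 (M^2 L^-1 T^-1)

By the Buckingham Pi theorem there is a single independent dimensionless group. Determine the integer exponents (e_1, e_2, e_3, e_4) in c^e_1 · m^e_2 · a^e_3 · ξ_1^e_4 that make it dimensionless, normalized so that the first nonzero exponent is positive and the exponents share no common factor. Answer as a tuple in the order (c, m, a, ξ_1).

M: e_1·(0) + e_2·(1) + e_3·(0) + e_4·(2) = 0
L: e_1·(1) + e_2·(0) + e_3·(1) + e_4·(-1) = 0
T: e_1·(-1) + e_2·(0) + e_3·(-2) + e_4·(-1) = 0
Solving this homogeneous linear system for the smallest-integer solution (first nonzero entry positive) gives (3, -2, -2, 1).

(3, -2, -2, 1)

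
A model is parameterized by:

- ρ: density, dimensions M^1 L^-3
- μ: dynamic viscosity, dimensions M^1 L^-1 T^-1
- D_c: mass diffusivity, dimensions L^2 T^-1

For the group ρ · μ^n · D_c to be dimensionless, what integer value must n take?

Balance the M exponent: (1)·n from μ, plus (1) + (0) = 1 from the rest, must sum to zero.
n + 1 = 0, so n = -1.

-1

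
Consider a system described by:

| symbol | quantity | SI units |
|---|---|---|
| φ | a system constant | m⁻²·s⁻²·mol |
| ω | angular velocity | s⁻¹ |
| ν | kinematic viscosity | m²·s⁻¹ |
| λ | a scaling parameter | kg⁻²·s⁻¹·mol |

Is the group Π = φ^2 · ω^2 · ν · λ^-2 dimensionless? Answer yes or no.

no

Sum the exponent of each base dimension across the product:
  M: 2·[φ]_M + 2·[ω]_M + [ν]_M − 2·[λ]_M = 2·(0) + 2·(0) + (0) − 2·(-2) = 4
  L: 2·[φ]_L + 2·[ω]_L + [ν]_L − 2·[λ]_L = 2·(-2) + 2·(0) + (2) − 2·(0) = -2
  T: 2·[φ]_T + 2·[ω]_T + [ν]_T − 2·[λ]_T = 2·(-2) + 2·(-1) + (-1) − 2·(-1) = -5
  N: 2·[φ]_N + 2·[ω]_N + [ν]_N − 2·[λ]_N = 2·(1) + 2·(0) + (0) − 2·(1) = 0
Net dimensions [M⁴ L⁻² T⁻⁵] ≠ [1] — not dimensionless.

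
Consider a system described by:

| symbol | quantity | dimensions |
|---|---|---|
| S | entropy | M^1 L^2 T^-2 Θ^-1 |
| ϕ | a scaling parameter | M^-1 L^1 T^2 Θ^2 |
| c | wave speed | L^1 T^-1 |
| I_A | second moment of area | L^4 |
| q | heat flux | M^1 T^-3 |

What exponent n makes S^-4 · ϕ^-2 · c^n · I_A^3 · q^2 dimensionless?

Balance the L exponent: (1)·n from c, plus −4·(2) − 2·(1) + 3·(4) + 2·(0) = 2 from the rest, must sum to zero.
n + 2 = 0, so n = -2.

-2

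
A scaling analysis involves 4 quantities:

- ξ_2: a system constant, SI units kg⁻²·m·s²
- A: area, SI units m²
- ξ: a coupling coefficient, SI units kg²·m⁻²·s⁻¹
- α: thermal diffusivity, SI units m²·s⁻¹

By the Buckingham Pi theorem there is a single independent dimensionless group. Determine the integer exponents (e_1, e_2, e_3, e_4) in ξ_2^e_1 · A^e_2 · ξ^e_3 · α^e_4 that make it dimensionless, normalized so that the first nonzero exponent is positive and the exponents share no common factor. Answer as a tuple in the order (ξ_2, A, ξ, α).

M: e_1·(-2) + e_2·(0) + e_3·(2) + e_4·(0) = 0
L: e_1·(1) + e_2·(2) + e_3·(-2) + e_4·(2) = 0
T: e_1·(2) + e_2·(0) + e_3·(-1) + e_4·(-1) = 0
Solving this homogeneous linear system for the smallest-integer solution (first nonzero entry positive) gives (2, -1, 2, 2).

(2, -1, 2, 2)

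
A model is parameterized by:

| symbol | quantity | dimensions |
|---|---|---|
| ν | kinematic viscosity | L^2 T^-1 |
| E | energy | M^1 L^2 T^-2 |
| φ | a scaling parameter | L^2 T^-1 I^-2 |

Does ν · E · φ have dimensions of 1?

Sum the exponent of each base dimension across the product:
  M: [ν]_M + [E]_M + [φ]_M = (0) + (1) + (0) = 1
  L: [ν]_L + [E]_L + [φ]_L = (2) + (2) + (2) = 6
  T: [ν]_T + [E]_T + [φ]_T = (-1) + (-2) + (-1) = -4
  I: [ν]_I + [E]_I + [φ]_I = (0) + (0) + (-2) = -2
Net dimensions [M L⁶ T⁻⁴ I⁻²] ≠ [1] — not dimensionless.

no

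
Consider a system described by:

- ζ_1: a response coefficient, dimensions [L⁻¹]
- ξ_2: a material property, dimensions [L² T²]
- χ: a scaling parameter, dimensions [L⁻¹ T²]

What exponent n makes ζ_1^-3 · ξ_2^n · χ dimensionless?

-1

Balance the L exponent: (2)·n from ξ_2, plus −3·(-1) + (-1) = 2 from the rest, must sum to zero.
2n + 2 = 0, so n = -1.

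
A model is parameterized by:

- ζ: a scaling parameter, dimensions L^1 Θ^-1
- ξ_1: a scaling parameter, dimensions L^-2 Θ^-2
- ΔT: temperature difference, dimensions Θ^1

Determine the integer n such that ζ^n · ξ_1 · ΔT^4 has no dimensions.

Balance the L exponent: (1)·n from ζ, plus (-2) + 4·(0) = -2 from the rest, must sum to zero.
n − 2 = 0, so n = 2.

2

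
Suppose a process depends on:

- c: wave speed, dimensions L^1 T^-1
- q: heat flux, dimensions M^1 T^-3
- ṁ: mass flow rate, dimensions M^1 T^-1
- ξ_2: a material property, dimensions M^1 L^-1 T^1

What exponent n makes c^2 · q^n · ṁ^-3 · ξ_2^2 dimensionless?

1

Balance the M exponent: (1)·n from q, plus 2·(0) − 3·(1) + 2·(1) = -1 from the rest, must sum to zero.
n − 1 = 0, so n = 1.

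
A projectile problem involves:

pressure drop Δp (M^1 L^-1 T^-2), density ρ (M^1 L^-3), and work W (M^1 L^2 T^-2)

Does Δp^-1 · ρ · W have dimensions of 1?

no

Sum the exponent of each base dimension across the product:
  M: −[Δp]_M + [ρ]_M + [W]_M = −(1) + (1) + (1) = 1
  L: −[Δp]_L + [ρ]_L + [W]_L = −(-1) + (-3) + (2) = 0
  T: −[Δp]_T + [ρ]_T + [W]_T = −(-2) + (0) + (-2) = 0
Net dimensions [M] ≠ [1] — not dimensionless.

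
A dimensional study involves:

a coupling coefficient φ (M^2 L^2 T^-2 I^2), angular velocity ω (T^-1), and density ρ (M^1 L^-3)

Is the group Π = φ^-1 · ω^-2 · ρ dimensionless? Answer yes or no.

no

Sum the exponent of each base dimension across the product:
  M: −[φ]_M − 2·[ω]_M + [ρ]_M = −(2) − 2·(0) + (1) = -1
  L: −[φ]_L − 2·[ω]_L + [ρ]_L = −(2) − 2·(0) + (-3) = -5
  T: −[φ]_T − 2·[ω]_T + [ρ]_T = −(-2) − 2·(-1) + (0) = 4
  I: −[φ]_I − 2·[ω]_I + [ρ]_I = −(2) − 2·(0) + (0) = -2
Net dimensions [M⁻¹ L⁻⁵ T⁴ I⁻²] ≠ [1] — not dimensionless.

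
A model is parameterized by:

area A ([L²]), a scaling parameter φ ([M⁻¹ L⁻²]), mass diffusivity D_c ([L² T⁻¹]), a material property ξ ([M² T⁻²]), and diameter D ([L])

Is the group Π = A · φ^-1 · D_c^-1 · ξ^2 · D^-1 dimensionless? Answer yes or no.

Sum the exponent of each base dimension across the product:
  M: [A]_M − [φ]_M − [D_c]_M + 2·[ξ]_M − [D]_M = (0) − (-1) − (0) + 2·(2) − (0) = 5
  L: [A]_L − [φ]_L − [D_c]_L + 2·[ξ]_L − [D]_L = (2) − (-2) − (2) + 2·(0) − (1) = 1
  T: [A]_T − [φ]_T − [D_c]_T + 2·[ξ]_T − [D]_T = (0) − (0) − (-1) + 2·(-2) − (0) = -3
Net dimensions [M⁵ L T⁻³] ≠ [1] — not dimensionless.

no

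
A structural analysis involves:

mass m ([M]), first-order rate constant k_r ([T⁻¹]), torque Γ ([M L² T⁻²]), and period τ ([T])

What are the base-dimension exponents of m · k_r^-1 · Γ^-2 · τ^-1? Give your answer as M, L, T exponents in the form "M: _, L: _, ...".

Collect each base-dimension exponent across the product:
  M: (1) − (0) − 2·(1) − (0) = -1
  L: (0) − (0) − 2·(2) − (0) = -4
  T: (0) − (-1) − 2·(-2) − (1) = 4
So the dimensions are [M⁻¹ L⁻⁴ T⁴].

M: -1, L: -4, T: 4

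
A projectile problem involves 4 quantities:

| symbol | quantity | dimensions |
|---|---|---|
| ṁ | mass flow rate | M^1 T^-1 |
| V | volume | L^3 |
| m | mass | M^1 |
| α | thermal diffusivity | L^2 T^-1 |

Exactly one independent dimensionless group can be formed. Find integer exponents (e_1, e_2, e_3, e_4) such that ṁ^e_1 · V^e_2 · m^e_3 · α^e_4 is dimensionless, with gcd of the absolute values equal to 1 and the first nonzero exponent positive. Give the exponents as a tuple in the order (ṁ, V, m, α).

M: e_1·(1) + e_2·(0) + e_3·(1) + e_4·(0) = 0
L: e_1·(0) + e_2·(3) + e_3·(0) + e_4·(2) = 0
T: e_1·(-1) + e_2·(0) + e_3·(0) + e_4·(-1) = 0
Solving this homogeneous linear system for the smallest-integer solution (first nonzero entry positive) gives (3, 2, -3, -3).

(3, 2, -3, -3)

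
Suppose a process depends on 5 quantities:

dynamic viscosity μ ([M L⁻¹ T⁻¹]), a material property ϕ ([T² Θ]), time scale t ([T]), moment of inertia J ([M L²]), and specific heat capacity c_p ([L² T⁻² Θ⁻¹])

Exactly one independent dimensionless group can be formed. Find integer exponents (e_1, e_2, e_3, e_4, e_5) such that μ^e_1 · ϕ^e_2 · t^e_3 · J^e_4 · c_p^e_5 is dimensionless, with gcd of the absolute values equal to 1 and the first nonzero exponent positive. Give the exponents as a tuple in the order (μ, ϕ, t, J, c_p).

M: e_1·(1) + e_2·(0) + e_3·(0) + e_4·(1) + e_5·(0) = 0
L: e_1·(-1) + e_2·(0) + e_3·(0) + e_4·(2) + e_5·(2) = 0
T: e_1·(-1) + e_2·(2) + e_3·(1) + e_4·(0) + e_5·(-2) = 0
Θ: e_1·(0) + e_2·(1) + e_3·(0) + e_4·(0) + e_5·(-1) = 0
Solving this homogeneous linear system for the smallest-integer solution (first nonzero entry positive) gives (2, 3, 2, -2, 3).

(2, 3, 2, -2, 3)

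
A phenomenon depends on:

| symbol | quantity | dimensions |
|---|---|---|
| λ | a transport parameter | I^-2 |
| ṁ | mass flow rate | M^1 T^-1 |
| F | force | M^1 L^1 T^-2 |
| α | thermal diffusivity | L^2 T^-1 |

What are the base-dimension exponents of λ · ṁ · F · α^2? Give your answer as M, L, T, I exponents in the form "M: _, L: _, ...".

M: 2, L: 5, T: -5, I: -2

Collect each base-dimension exponent across the product:
  M: (0) + (1) + (1) + 2·(0) = 2
  L: (0) + (0) + (1) + 2·(2) = 5
  T: (0) + (-1) + (-2) + 2·(-1) = -5
  I: (-2) + (0) + (0) + 2·(0) = -2
So the dimensions are [M² L⁵ T⁻⁵ I⁻²].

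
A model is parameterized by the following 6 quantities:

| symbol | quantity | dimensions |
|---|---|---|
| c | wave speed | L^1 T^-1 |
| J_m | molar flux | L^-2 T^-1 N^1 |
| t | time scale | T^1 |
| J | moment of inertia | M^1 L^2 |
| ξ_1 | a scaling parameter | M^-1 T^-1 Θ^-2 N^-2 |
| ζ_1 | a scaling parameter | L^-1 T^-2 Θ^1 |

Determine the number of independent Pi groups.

There are 6 variables and 5 base dimensions (M, L, T, Θ, N).
The dimension matrix has rank 5.
Independent dimensionless groups: 6 − 5 = 1.

1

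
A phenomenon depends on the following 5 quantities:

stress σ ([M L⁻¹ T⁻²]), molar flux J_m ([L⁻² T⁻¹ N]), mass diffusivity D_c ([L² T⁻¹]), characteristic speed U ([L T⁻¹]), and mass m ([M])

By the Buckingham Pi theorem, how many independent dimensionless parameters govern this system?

There are 5 variables and 4 base dimensions (M, L, T, N).
The dimension matrix has rank 4.
Independent dimensionless groups: 5 − 4 = 1.

1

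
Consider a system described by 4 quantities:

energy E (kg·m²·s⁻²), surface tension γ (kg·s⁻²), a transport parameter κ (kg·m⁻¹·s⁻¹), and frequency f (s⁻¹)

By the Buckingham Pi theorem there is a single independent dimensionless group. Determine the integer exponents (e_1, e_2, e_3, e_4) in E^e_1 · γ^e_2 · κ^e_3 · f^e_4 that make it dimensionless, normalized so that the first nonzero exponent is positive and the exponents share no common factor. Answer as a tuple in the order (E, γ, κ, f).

M: e_1·(1) + e_2·(1) + e_3·(1) + e_4·(0) = 0
L: e_1·(2) + e_2·(0) + e_3·(-1) + e_4·(0) = 0
T: e_1·(-2) + e_2·(-2) + e_3·(-1) + e_4·(-1) = 0
Solving this homogeneous linear system for the smallest-integer solution (first nonzero entry positive) gives (1, -3, 2, 2).

(1, -3, 2, 2)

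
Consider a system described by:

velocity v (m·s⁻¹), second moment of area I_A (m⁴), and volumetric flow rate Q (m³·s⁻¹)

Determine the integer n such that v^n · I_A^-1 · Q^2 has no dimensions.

-2

Balance the L exponent: (1)·n from v, plus −(4) + 2·(3) = 2 from the rest, must sum to zero.
n + 2 = 0, so n = -2.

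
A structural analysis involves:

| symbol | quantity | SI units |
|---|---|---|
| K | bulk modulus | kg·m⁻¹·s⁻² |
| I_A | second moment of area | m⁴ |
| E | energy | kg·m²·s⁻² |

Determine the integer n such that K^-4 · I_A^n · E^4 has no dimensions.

-3

Balance the L exponent: (4)·n from I_A, plus −4·(-1) + 4·(2) = 12 from the rest, must sum to zero.
4n + 12 = 0, so n = -3.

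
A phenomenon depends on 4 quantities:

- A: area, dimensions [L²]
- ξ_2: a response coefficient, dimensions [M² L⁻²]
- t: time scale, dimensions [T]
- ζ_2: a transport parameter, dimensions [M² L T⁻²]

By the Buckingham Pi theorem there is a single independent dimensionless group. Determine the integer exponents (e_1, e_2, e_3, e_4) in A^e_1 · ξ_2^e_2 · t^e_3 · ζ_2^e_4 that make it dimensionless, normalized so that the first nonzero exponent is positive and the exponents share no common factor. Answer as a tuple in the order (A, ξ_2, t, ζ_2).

(3, 2, -4, -2)

M: e_1·(0) + e_2·(2) + e_3·(0) + e_4·(2) = 0
L: e_1·(2) + e_2·(-2) + e_3·(0) + e_4·(1) = 0
T: e_1·(0) + e_2·(0) + e_3·(1) + e_4·(-2) = 0
Solving this homogeneous linear system for the smallest-integer solution (first nonzero entry positive) gives (3, 2, -4, -2).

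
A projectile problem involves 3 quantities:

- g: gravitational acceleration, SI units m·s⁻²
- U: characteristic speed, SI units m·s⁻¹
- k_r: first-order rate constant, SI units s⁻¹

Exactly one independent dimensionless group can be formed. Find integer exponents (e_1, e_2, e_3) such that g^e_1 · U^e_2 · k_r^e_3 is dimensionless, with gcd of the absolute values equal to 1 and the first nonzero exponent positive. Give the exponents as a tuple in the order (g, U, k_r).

(1, -1, -1)

L: e_1·(1) + e_2·(1) + e_3·(0) = 0
T: e_1·(-2) + e_2·(-1) + e_3·(-1) = 0
Solving this homogeneous linear system for the smallest-integer solution (first nonzero entry positive) gives (1, -1, -1).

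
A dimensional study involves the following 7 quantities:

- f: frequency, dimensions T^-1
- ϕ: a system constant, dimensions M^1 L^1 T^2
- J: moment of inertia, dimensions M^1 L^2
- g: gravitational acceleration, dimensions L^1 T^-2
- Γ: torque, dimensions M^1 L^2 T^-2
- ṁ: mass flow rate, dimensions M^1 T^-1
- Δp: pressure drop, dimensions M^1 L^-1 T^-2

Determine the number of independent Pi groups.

There are 7 variables and 3 base dimensions (M, L, T).
The dimension matrix has rank 3.
Independent dimensionless groups: 7 − 3 = 4.

4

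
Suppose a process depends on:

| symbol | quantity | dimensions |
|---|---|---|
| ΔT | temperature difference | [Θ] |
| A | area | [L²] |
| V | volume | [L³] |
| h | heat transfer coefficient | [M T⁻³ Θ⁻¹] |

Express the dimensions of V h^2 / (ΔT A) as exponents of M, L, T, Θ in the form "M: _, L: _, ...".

M: 2, L: 1, T: -6, Θ: -3

Collect each base-dimension exponent across the product:
  M: −(0) − (0) + (0) + 2·(1) = 2
  L: −(0) − (2) + (3) + 2·(0) = 1
  T: −(0) − (0) + (0) + 2·(-3) = -6
  Θ: −(1) − (0) + (0) + 2·(-1) = -3
So the dimensions are [M² L T⁻⁶ Θ⁻³].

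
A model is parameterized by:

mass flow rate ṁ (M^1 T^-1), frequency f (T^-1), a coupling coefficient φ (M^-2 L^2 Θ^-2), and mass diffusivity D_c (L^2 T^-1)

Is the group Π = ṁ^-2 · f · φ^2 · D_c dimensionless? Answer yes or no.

Sum the exponent of each base dimension across the product:
  M: −2·[ṁ]_M + [f]_M + 2·[φ]_M + [D_c]_M = −2·(1) + (0) + 2·(-2) + (0) = -6
  L: −2·[ṁ]_L + [f]_L + 2·[φ]_L + [D_c]_L = −2·(0) + (0) + 2·(2) + (2) = 6
  T: −2·[ṁ]_T + [f]_T + 2·[φ]_T + [D_c]_T = −2·(-1) + (-1) + 2·(0) + (-1) = 0
  Θ: −2·[ṁ]_Θ + [f]_Θ + 2·[φ]_Θ + [D_c]_Θ = −2·(0) + (0) + 2·(-2) + (0) = -4
Net dimensions [M⁻⁶ L⁶ Θ⁻⁴] ≠ [1] — not dimensionless.

no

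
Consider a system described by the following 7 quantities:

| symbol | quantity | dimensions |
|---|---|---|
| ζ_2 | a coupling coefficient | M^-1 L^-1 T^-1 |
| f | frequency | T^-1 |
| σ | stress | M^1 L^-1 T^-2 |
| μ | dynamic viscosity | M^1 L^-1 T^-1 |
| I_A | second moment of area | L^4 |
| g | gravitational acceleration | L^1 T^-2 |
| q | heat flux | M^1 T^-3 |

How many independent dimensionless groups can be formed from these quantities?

There are 7 variables and 3 base dimensions (M, L, T).
The dimension matrix has rank 3.
Independent dimensionless groups: 7 − 3 = 4.

4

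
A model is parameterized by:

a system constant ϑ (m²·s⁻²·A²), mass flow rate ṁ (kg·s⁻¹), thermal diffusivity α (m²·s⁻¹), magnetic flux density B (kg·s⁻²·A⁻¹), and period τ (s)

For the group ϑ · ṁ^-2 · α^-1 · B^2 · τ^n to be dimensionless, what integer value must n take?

3

Balance the T exponent: (1)·n from τ, plus (-2) − 2·(-1) − (-1) + 2·(-2) = -3 from the rest, must sum to zero.
n − 3 = 0, so n = 3.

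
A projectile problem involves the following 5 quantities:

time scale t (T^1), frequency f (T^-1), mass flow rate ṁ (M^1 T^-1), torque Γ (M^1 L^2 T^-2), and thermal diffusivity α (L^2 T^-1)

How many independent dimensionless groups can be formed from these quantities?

There are 5 variables and 3 base dimensions (M, L, T).
The dimension matrix has rank 3.
Independent dimensionless groups: 5 − 3 = 2.

2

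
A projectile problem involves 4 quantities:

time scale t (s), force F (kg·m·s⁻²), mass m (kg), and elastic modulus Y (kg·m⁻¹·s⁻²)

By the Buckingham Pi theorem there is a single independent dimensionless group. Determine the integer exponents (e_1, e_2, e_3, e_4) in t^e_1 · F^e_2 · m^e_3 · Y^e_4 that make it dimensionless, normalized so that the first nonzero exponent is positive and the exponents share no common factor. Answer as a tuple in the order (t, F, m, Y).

(4, 1, -2, 1)

M: e_1·(0) + e_2·(1) + e_3·(1) + e_4·(1) = 0
L: e_1·(0) + e_2·(1) + e_3·(0) + e_4·(-1) = 0
T: e_1·(1) + e_2·(-2) + e_3·(0) + e_4·(-2) = 0
Solving this homogeneous linear system for the smallest-integer solution (first nonzero entry positive) gives (4, 1, -2, 1).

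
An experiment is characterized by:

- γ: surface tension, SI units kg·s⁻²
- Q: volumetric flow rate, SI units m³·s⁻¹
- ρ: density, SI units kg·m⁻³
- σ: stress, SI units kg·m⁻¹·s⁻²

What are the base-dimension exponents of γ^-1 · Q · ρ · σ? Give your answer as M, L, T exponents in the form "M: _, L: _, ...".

M: 1, L: -1, T: -1

Collect each base-dimension exponent across the product:
  M: −(1) + (0) + (1) + (1) = 1
  L: −(0) + (3) + (-3) + (-1) = -1
  T: −(-2) + (-1) + (0) + (-2) = -1
So the dimensions are [M L⁻¹ T⁻¹].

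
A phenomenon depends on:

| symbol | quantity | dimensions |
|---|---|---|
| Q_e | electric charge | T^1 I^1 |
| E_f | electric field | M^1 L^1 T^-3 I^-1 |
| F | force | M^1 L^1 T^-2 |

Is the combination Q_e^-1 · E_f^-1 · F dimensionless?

Sum the exponent of each base dimension across the product:
  M: −[Q_e]_M − [E_f]_M + [F]_M = −(0) − (1) + (1) = 0
  L: −[Q_e]_L − [E_f]_L + [F]_L = −(0) − (1) + (1) = 0
  T: −[Q_e]_T − [E_f]_T + [F]_T = −(1) − (-3) + (-2) = 0
  I: −[Q_e]_I − [E_f]_I + [F]_I = −(1) − (-1) + (0) = 0
All base exponents vanish — dimensionless.

yes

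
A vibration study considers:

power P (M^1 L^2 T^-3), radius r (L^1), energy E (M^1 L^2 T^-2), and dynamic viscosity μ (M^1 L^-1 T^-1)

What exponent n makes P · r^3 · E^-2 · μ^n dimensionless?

Balance the M exponent: (1)·n from μ, plus (1) + 3·(0) − 2·(1) = -1 from the rest, must sum to zero.
n − 1 = 0, so n = 1.

1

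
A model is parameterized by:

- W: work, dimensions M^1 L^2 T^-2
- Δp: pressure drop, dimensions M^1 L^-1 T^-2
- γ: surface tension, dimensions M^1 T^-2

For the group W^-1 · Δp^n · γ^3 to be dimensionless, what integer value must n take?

Balance the M exponent: (1)·n from Δp, plus −(1) + 3·(1) = 2 from the rest, must sum to zero.
n + 2 = 0, so n = -2.

-2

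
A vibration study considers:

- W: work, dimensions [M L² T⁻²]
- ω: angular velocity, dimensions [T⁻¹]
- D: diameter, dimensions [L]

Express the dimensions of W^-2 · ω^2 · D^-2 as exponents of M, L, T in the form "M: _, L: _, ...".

M: -2, L: -6, T: 2

Collect each base-dimension exponent across the product:
  M: −2·(1) + 2·(0) − 2·(0) = -2
  L: −2·(2) + 2·(0) − 2·(1) = -6
  T: −2·(-2) + 2·(-1) − 2·(0) = 2
So the dimensions are [M⁻² L⁻⁶ T²].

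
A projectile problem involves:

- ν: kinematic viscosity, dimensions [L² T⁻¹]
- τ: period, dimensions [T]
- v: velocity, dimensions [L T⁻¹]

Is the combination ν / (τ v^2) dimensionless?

yes

Sum the exponent of each base dimension across the product:
  L: [ν]_L − [τ]_L − 2·[v]_L = (2) − (0) − 2·(1) = 0
  T: [ν]_T − [τ]_T − 2·[v]_T = (-1) − (1) − 2·(-1) = 0
All base exponents vanish — dimensionless.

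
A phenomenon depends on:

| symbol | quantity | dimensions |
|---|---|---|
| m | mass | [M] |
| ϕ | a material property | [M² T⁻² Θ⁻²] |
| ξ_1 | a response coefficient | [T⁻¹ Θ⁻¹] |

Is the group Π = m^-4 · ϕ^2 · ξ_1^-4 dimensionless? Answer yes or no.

Sum the exponent of each base dimension across the product:
  M: −4·[m]_M + 2·[ϕ]_M − 4·[ξ_1]_M = −4·(1) + 2·(2) − 4·(0) = 0
  L: −4·[m]_L + 2·[ϕ]_L − 4·[ξ_1]_L = −4·(0) + 2·(0) − 4·(0) = 0
  T: −4·[m]_T + 2·[ϕ]_T − 4·[ξ_1]_T = −4·(0) + 2·(-2) − 4·(-1) = 0
  Θ: −4·[m]_Θ + 2·[ϕ]_Θ − 4·[ξ_1]_Θ = −4·(0) + 2·(-2) − 4·(-1) = 0
All base exponents vanish — dimensionless.

yes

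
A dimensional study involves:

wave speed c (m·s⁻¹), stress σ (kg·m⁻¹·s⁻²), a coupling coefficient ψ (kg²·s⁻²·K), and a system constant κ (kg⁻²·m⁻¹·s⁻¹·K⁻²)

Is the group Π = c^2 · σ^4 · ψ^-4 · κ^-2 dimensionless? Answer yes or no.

Sum the exponent of each base dimension across the product:
  M: 2·[c]_M + 4·[σ]_M − 4·[ψ]_M − 2·[κ]_M = 2·(0) + 4·(1) − 4·(2) − 2·(-2) = 0
  L: 2·[c]_L + 4·[σ]_L − 4·[ψ]_L − 2·[κ]_L = 2·(1) + 4·(-1) − 4·(0) − 2·(-1) = 0
  T: 2·[c]_T + 4·[σ]_T − 4·[ψ]_T − 2·[κ]_T = 2·(-1) + 4·(-2) − 4·(-2) − 2·(-1) = 0
  Θ: 2·[c]_Θ + 4·[σ]_Θ − 4·[ψ]_Θ − 2·[κ]_Θ = 2·(0) + 4·(0) − 4·(1) − 2·(-2) = 0
All base exponents vanish — dimensionless.

yes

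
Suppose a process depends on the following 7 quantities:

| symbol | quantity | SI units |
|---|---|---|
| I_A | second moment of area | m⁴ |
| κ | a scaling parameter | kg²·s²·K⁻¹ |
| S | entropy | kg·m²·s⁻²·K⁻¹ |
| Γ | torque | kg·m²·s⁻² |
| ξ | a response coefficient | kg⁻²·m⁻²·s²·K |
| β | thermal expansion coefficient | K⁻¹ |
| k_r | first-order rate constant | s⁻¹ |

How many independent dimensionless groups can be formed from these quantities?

3

There are 7 variables and 4 base dimensions (M, L, T, Θ).
The dimension matrix has rank 4.
Independent dimensionless groups: 7 − 4 = 3.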